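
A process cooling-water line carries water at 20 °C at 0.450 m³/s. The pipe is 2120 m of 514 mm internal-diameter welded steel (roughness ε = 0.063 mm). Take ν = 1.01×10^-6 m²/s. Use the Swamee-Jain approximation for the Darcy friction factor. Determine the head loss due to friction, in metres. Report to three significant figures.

V = 4Q/(πD²) = 4·0.450/(π·0.514²) = 2.169 m/s
Re = VD/ν = 2.169·0.514/1.01×10^-6 = 1.10×10^6 → turbulent
ε/D = 0.063/514 = 1.23×10^-4
Swamee-Jain: f = 0.01373
h_f = f(L/D)V²/(2g) = 0.01373·(2120/0.514)·2.169²/(2·9.81) = 13.57 m

h_f ≈ 13.6 m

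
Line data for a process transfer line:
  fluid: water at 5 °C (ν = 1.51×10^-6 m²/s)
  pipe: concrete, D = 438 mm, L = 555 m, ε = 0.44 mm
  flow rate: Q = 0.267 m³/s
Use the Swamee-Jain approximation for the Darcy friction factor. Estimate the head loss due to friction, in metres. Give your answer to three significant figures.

V = 4Q/(πD²) = 4·0.267/(π·0.438²) = 1.772 m/s
Re = VD/ν = 1.772·0.438/1.51×10^-6 = 5.14×10^5 → turbulent
ε/D = 0.44/438 = 0.00100
Swamee-Jain: f = 0.02036
h_f = f(L/D)V²/(2g) = 0.02036·(555/0.438)·1.772²/(2·9.81) = 4.129 m

h_f ≈ 4.13 m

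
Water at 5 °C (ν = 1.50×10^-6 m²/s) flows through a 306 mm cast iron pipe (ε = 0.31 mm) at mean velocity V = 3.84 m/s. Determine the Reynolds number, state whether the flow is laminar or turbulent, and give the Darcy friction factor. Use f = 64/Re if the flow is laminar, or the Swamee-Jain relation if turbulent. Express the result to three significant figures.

Re = VD/ν = 3.840·0.306/1.50×10^-6 = 7.83×10^5
Re > 4000 → turbulent; ε/D = 0.00101
Swamee-Jain: f = 0.02018

Re ≈ 7.83×10^5; turbulent; f ≈ 0.0202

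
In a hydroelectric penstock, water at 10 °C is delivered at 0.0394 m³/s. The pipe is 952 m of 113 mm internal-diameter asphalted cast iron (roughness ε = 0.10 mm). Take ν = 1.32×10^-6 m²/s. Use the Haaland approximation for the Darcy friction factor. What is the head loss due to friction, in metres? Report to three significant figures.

h_f ≈ 132 m

V = 4Q/(πD²) = 4·0.0394/(π·0.113²) = 3.929 m/s
Re = VD/ν = 3.929·0.113/1.32×10^-6 = 3.36×10^5 → turbulent
ε/D = 0.10/113 = 8.85×10^-4
Haaland: f = 0.01993
h_f = f(L/D)V²/(2g) = 0.01993·(952/0.113)·3.929²/(2·9.81) = 132.1 m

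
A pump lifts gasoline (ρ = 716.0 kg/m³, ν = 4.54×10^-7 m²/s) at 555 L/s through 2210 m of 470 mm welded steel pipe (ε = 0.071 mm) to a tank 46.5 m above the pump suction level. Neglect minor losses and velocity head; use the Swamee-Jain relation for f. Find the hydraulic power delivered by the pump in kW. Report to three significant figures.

V = 4Q/(πD²) = 3.199 m/s; Re = 3.31×10^6; ε/D = 1.51×10^-4; f = 0.01344
h_f = f(L/D)V²/2g = 32.96 m
Total head H = z + h_f = 46.5 + 32.96 = 79.46 m
P_hyd = ρgQH = 716.0·9.81·0.555·79.46 = 309.7 kW

P_hyd ≈ 310 kW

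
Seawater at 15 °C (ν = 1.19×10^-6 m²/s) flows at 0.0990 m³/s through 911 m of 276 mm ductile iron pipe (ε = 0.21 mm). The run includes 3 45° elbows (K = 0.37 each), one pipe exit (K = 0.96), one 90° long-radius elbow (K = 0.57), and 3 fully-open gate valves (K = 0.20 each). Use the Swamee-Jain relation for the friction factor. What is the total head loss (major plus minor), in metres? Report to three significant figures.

H_L ≈ 9.41 m

V = 4Q/(πD²) = 1.655 m/s; V²/2g = 0.1396 m
Re = 3.84×10^5, ε/D = 7.61×10^-4 → f = 0.01945 (Swamee-Jain)
Major: h_f = f(L/D)·V²/2g = 0.01945·3301·0.1396 = 8.958 m
Minor: ΣK = 3.24; h_m = ΣK·V²/2g = 0.4522 m
Total H_L = 8.958 + 0.4522 = 9.410 m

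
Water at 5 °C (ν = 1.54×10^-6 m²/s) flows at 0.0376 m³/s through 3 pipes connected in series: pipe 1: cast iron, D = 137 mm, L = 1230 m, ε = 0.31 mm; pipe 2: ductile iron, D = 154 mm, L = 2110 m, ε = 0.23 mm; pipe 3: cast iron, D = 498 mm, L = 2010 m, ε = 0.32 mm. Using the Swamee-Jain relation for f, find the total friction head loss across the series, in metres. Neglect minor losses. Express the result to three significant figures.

H ≈ 140 m

Pipe 1: V = 2.551 m/s, Re = 2.27×10^5, ε/D = 0.00226, f = 0.02510, h_1 = f(L/D)V²/2g = 74.73 m
Pipe 2: V = 2.019 m/s, Re = 2.02×10^5, ε/D = 0.00149, f = 0.02294, h_2 = f(L/D)V²/2g = 65.29 m
Pipe 3: V = 0.1930 m/s, Re = 6.24×10^4, ε/D = 6.43×10^-4, f = 0.02233, h_3 = f(L/D)V²/2g = 0.1712 m
Series → Q common, losses add: H = Σh = 140.2 m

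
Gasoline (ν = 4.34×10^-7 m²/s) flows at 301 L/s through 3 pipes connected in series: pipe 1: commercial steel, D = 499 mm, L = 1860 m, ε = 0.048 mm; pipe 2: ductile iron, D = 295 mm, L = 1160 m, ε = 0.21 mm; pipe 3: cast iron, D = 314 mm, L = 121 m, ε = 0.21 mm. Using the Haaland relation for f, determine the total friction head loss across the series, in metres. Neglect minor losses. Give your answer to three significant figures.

Pipe 1: V = 1.539 m/s, Re = 1.77×10^6, ε/D = 9.62×10^-5, f = 0.01275, h_1 = f(L/D)V²/2g = 5.740 m
Pipe 2: V = 4.404 m/s, Re = 2.99×10^6, ε/D = 7.12×10^-4, f = 0.01826, h_2 = f(L/D)V²/2g = 70.97 m
Pipe 3: V = 3.887 m/s, Re = 2.81×10^6, ε/D = 6.69×10^-4, f = 0.01801, h_3 = f(L/D)V²/2g = 5.345 m
Series → Q common, losses add: H = Σh = 82.05 m

H ≈ 82.1 m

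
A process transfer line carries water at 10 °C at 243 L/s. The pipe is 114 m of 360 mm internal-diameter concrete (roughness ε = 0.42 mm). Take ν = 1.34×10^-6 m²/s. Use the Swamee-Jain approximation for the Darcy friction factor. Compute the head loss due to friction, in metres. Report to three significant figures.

V = 4Q/(πD²) = 4·0.243/(π·0.360²) = 2.387 m/s
Re = VD/ν = 2.387·0.360/1.34×10^-6 = 6.41×10^5 → turbulent
ε/D = 0.42/360 = 0.00117
Swamee-Jain: f = 0.02092
h_f = f(L/D)V²/(2g) = 0.02092·(114/0.360)·2.387²/(2·9.81) = 1.925 m

h_f ≈ 1.92 m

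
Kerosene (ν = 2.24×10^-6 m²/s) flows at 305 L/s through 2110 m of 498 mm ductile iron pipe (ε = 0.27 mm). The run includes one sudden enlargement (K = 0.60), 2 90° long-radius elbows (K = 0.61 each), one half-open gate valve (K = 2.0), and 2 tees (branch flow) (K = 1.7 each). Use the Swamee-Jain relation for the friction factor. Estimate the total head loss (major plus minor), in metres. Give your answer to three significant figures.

H_L ≈ 10.6 m

V = 4Q/(πD²) = 1.566 m/s; V²/2g = 0.1250 m
Re = 3.48×10^5, ε/D = 5.42×10^-4 → f = 0.01839 (Swamee-Jain)
Major: h_f = f(L/D)·V²/2g = 0.01839·4237·0.1250 = 9.738 m
Minor: ΣK = 7.22; h_m = ΣK·V²/2g = 0.9023 m
Total H_L = 9.738 + 0.9023 = 10.64 m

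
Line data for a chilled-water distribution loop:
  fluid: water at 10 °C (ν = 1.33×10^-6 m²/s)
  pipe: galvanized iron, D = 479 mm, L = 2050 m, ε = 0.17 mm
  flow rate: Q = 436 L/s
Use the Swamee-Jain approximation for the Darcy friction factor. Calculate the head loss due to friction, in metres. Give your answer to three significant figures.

V = 4Q/(πD²) = 4·0.436/(π·0.479²) = 2.419 m/s
Re = VD/ν = 2.419·0.479/1.33×10^-6 = 8.71×10^5 → turbulent
ε/D = 0.17/479 = 3.55×10^-4
Swamee-Jain: f = 0.01632
h_f = f(L/D)V²/(2g) = 0.01632·(2050/0.479)·2.419²/(2·9.81) = 20.83 m

h_f ≈ 20.8 m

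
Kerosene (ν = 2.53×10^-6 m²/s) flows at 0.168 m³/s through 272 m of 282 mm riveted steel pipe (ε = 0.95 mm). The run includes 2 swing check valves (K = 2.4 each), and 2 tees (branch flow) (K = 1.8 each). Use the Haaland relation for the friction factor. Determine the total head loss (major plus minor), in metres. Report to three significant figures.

V = 4Q/(πD²) = 2.690 m/s; V²/2g = 0.3688 m
Re = 3.00×10^5, ε/D = 0.00337 → f = 0.02747 (Haaland)
Major: h_f = f(L/D)·V²/2g = 0.02747·964.5·0.3688 = 9.770 m
Minor: ΣK = 8.40; h_m = ΣK·V²/2g = 3.098 m
Total H_L = 9.770 + 3.098 = 12.87 m

H_L ≈ 12.9 m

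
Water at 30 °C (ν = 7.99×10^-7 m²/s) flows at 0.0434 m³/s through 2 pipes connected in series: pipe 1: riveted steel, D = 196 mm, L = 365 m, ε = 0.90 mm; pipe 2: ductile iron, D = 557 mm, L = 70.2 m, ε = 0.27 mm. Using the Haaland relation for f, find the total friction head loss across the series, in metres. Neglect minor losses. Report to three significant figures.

H ≈ 5.88 m

Pipe 1: V = 1.438 m/s, Re = 3.53×10^5, ε/D = 0.00459, f = 0.02992, h_1 = f(L/D)V²/2g = 5.876 m
Pipe 2: V = 0.1781 m/s, Re = 1.24×10^5, ε/D = 4.85×10^-4, f = 0.01948, h_2 = f(L/D)V²/2g = 0.003969 m
Series → Q common, losses add: H = Σh = 5.880 m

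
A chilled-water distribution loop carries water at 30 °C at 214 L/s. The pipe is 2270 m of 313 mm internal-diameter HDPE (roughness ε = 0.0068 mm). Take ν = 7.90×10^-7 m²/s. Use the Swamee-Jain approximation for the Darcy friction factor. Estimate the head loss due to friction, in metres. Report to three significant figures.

h_f ≈ 34.2 m

V = 4Q/(πD²) = 4·0.214/(π·0.313²) = 2.781 m/s
Re = VD/ν = 2.781·0.313/7.90×10^-7 = 1.10×10^6 → turbulent
ε/D = 0.0068/313 = 2.17×10^-5
Swamee-Jain: f = 0.01196
h_f = f(L/D)V²/(2g) = 0.01196·(2270/0.313)·2.781²/(2·9.81) = 34.20 m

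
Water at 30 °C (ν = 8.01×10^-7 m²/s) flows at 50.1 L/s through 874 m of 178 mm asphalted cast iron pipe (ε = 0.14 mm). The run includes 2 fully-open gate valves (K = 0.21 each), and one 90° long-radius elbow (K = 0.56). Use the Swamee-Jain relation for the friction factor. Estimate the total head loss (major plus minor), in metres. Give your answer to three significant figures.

H_L ≈ 19.9 m

V = 4Q/(πD²) = 2.013 m/s; V²/2g = 0.2066 m
Re = 4.47×10^5, ε/D = 7.87×10^-4 → f = 0.01945 (Swamee-Jain)
Major: h_f = f(L/D)·V²/2g = 0.01945·4910·0.2066 = 19.73 m
Minor: ΣK = 0.980; h_m = ΣK·V²/2g = 0.2025 m
Total H_L = 19.73 + 0.2025 = 19.93 m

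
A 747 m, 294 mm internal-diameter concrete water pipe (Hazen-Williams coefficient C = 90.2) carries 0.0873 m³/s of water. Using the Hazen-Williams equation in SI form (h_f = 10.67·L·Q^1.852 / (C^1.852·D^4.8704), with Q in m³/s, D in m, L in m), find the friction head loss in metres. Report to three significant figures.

h_f ≈ 8.10 m

h_f = 10.67·747·0.0873^1.852 / (90.2^1.852·0.294^4.8704) = 8.101 m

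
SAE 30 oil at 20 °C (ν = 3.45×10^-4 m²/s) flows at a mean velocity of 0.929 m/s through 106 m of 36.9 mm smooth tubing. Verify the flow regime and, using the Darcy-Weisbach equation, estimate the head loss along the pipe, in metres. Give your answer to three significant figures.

Re = VD/ν = 0.929·0.03690/3.45×10^-4 = 99.4 → laminar (Re < 2300)
f = 64/Re = 0.6441
h_f = f(L/D)V²/(2g) = 0.6441·(106/0.03690)·0.929²/(2·9.81) = 81.39 m

h_f ≈ 81.4 m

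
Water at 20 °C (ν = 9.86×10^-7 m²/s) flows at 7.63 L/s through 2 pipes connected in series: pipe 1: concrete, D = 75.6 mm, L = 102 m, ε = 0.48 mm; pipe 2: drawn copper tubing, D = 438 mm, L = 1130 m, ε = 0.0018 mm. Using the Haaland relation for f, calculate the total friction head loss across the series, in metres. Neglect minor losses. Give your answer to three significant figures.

Pipe 1: V = 1.700 m/s, Re = 1.30×10^5, ε/D = 0.00635, f = 0.03332, h_1 = f(L/D)V²/2g = 6.620 m
Pipe 2: V = 0.05064 m/s, Re = 2.25×10^4, ε/D = 4.11×10^-6, f = 0.02501, h_2 = f(L/D)V²/2g = 0.008433 m
Series → Q common, losses add: H = Σh = 6.629 m

H ≈ 6.63 m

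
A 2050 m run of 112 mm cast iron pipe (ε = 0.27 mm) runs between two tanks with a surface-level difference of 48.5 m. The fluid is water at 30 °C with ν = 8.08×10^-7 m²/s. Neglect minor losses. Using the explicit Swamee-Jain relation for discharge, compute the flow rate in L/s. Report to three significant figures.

Q ≈ 14.1 L/s

Swamee-Jain (Type II): Q = -0.965·√(gD⁵h_f/L)·ln[ε/(3.7D) + √(3.17ν²L/(gD³h_f))]
√(gD⁵h_f/L) = √(9.81·0.112⁵·48.5/2050) = 0.002022
ε/(3.7D) = 6.52×10^-4; √(3.17ν²L/(gD³h_f)) = 7.97×10^-5
Q = -0.965·0.002022·ln(7.312×10^-4) = 0.01409 m³/s
Check: V = 1.43 m/s, Re = 1.98×10^5, f = 0.02560, h_f = 48.9 m ≈ 48.5 m ✓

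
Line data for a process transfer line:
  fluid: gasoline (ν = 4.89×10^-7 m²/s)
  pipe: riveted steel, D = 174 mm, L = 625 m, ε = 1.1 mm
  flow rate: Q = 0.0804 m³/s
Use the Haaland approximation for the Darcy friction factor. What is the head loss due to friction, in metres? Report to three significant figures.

h_f ≈ 68.6 m

V = 4Q/(πD²) = 4·0.0804/(π·0.174²) = 3.381 m/s
Re = VD/ν = 3.381·0.174/4.89×10^-7 = 1.20×10^6 → turbulent
ε/D = 1.1/174 = 0.00632
Haaland: f = 0.03277
h_f = f(L/D)V²/(2g) = 0.03277·(625/0.174)·3.381²/(2·9.81) = 68.59 m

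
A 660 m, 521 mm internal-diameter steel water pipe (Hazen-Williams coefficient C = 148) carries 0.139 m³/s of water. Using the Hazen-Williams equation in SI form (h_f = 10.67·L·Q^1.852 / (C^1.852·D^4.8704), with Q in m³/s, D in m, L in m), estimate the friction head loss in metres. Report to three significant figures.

h_f = 10.67·660·0.139^1.852 / (148^1.852·0.521^4.8704) = 0.4172 m

h_f ≈ 0.417 m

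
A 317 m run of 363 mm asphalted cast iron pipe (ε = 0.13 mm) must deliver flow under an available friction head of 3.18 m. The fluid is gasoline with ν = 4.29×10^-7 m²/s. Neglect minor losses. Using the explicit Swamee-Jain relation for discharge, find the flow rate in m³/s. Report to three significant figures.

Swamee-Jain (Type II): Q = -0.965·√(gD⁵h_f/L)·ln[ε/(3.7D) + √(3.17ν²L/(gD³h_f))]
√(gD⁵h_f/L) = √(9.81·0.363⁵·3.18/317) = 0.02490
ε/(3.7D) = 9.68×10^-5; √(3.17ν²L/(gD³h_f)) = 1.11×10^-5
Q = -0.965·0.02490·ln(1.079×10^-4) = 0.2195 m³/s
Check: V = 2.12 m/s, Re = 1.79×10^6, f = 0.01596, h_f = 3.20 m ≈ 3.18 m ✓

Q ≈ 0.220 m³/s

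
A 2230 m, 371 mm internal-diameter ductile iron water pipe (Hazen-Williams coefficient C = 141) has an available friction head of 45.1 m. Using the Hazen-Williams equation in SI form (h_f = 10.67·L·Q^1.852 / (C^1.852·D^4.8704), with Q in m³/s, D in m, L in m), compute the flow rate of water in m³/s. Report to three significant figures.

Rearranging: Q = [h_f·C^1.852·D^4.8704 / (10.67·L)]^(1/1.852)
Q = [45.1·141^1.852·0.371^4.8704 / (10.67·2230)]^0.540 = 0.3522 m³/s

Q ≈ 0.352 m³/s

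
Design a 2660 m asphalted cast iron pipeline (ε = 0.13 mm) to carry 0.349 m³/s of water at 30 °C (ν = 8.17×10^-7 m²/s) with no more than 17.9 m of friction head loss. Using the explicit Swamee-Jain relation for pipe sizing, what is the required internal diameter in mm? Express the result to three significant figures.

D ≈ 478 mm

Swamee-Jain (Type III): D = 0.66·[ε^1.25·(LQ²/(gh_f))^4.75 + ν·Q^9.4·(L/(gh_f))^5.2]^0.04
LQ²/(gh_f) = 1.845; L/(gh_f) = 15.15
Term 1 = ε^1.25·(…)^4.75 = 2.55×10^-4; Term 2 = ν·Q^9.4·(…)^5.2 = 5.66×10^-5
D = 0.66·(2.55×10^-4 + 5.66×10^-5)^0.04 = 0.4778 m = 478 mm
Check: V = 1.95 m/s, Re = 1.14×10^6, f = 0.01541, h_f = 16.6 m ≈ 17.9 m ✓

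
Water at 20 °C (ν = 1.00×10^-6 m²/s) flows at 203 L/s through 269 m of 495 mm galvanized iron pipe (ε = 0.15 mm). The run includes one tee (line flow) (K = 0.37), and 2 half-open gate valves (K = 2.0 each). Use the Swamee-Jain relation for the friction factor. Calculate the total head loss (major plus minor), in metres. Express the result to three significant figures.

V = 4Q/(πD²) = 1.055 m/s; V²/2g = 0.05671 m
Re = 5.22×10^5, ε/D = 3.03×10^-4 → f = 0.01635 (Swamee-Jain)
Major: h_f = f(L/D)·V²/2g = 0.01635·543.4·0.05671 = 0.5039 m
Minor: ΣK = 4.37; h_m = ΣK·V²/2g = 0.2478 m
Total H_L = 0.5039 + 0.2478 = 0.7517 m

H_L ≈ 0.752 m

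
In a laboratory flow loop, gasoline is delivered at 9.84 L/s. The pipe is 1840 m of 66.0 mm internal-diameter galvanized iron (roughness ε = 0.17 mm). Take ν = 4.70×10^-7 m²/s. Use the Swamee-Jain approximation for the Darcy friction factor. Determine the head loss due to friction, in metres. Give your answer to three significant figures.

V = 4Q/(πD²) = 4·0.00984/(π·0.0660²) = 2.876 m/s
Re = VD/ν = 2.876·0.0660/4.70×10^-7 = 4.04×10^5 → turbulent
ε/D = 0.17/66.0 = 0.00258
Swamee-Jain: f = 0.02558
h_f = f(L/D)V²/(2g) = 0.02558·(1840/0.0660)·2.876²/(2·9.81) = 300.7 m

h_f ≈ 301 m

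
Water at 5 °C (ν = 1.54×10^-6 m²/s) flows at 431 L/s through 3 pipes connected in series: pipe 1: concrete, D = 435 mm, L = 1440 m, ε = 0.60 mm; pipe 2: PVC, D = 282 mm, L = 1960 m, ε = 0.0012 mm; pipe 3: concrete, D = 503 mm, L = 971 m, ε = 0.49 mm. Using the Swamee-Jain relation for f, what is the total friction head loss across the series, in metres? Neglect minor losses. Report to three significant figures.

Pipe 1: V = 2.900 m/s, Re = 8.19×10^5, ε/D = 0.00138, f = 0.02165, h_1 = f(L/D)V²/2g = 30.73 m
Pipe 2: V = 6.901 m/s, Re = 1.26×10^6, ε/D = 4.26×10^-6, f = 0.01129, h_2 = f(L/D)V²/2g = 190.4 m
Pipe 3: V = 2.169 m/s, Re = 7.08×10^5, ε/D = 9.74×10^-4, f = 0.02005, h_3 = f(L/D)V²/2g = 9.281 m
Series → Q common, losses add: H = Σh = 230.4 m

H ≈ 230 m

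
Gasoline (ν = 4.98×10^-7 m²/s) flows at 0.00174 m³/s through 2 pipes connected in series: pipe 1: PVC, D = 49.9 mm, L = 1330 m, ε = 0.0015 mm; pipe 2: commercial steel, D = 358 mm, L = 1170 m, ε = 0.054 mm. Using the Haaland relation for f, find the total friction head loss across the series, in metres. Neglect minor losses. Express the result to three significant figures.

H ≈ 19.8 m

Pipe 1: V = 0.8897 m/s, Re = 8.92×10^4, ε/D = 3.01×10^-5, f = 0.01837, h_1 = f(L/D)V²/2g = 19.76 m
Pipe 2: V = 0.01729 m/s, Re = 1.24×10^4, ε/D = 1.51×10^-4, f = 0.02931, h_2 = f(L/D)V²/2g = 0.001459 m
Series → Q common, losses add: H = Σh = 19.76 m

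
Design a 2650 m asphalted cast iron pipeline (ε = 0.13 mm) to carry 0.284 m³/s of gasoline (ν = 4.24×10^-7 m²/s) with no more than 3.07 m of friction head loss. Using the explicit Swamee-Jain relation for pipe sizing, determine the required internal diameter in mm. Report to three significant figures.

D ≈ 618 mm

Swamee-Jain (Type III): D = 0.66·[ε^1.25·(LQ²/(gh_f))^4.75 + ν·Q^9.4·(L/(gh_f))^5.2]^0.04
LQ²/(gh_f) = 7.097; L/(gh_f) = 87.99
Term 1 = ε^1.25·(…)^4.75 = 0.153; Term 2 = ν·Q^9.4·(…)^5.2 = 0.0398
D = 0.66·(0.153 + 0.0398)^0.04 = 0.6180 m = 618 mm
Check: V = 0.947 m/s, Re = 1.38×10^6, f = 0.01465, h_f = 2.87 m ≈ 3.07 m ✓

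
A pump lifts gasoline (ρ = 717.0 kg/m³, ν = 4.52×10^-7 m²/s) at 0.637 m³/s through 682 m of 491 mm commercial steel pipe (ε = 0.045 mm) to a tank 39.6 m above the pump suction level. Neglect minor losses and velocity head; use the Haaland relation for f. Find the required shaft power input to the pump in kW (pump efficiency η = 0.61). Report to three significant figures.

V = 4Q/(πD²) = 3.364 m/s; Re = 3.65×10^6; ε/D = 9.16×10^-5; f = 0.01226
h_f = f(L/D)V²/2g = 9.823 m
Total head H = z + h_f = 39.6 + 9.823 = 49.42 m
P_hyd = ρgQH = 717.0·9.81·0.637·49.42 = 221.4 kW
P_shaft = P_hyd/η = 221.4/0.61 = 363.0 kW

P_shaft ≈ 363 kW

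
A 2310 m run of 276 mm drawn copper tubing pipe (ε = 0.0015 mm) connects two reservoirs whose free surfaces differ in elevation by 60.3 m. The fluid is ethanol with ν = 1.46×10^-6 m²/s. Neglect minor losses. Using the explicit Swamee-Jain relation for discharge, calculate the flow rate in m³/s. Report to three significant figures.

Q ≈ 0.199 m³/s

Swamee-Jain (Type II): Q = -0.965·√(gD⁵h_f/L)·ln[ε/(3.7D) + √(3.17ν²L/(gD³h_f))]
√(gD⁵h_f/L) = √(9.81·0.276⁵·60.3/2310) = 0.02025
ε/(3.7D) = 1.47×10^-6; √(3.17ν²L/(gD³h_f)) = 3.54×10^-5
Q = -0.965·0.02025·ln(3.690×10^-5) = 0.1995 m³/s
Check: V = 3.33 m/s, Re = 6.30×10^5, f = 0.01267, h_f = 60.1 m ≈ 60.3 m ✓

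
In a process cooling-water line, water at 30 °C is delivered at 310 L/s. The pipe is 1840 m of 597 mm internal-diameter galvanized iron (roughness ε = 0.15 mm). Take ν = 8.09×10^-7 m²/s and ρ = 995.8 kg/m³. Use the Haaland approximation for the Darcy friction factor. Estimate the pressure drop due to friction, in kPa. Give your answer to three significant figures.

V = 4Q/(πD²) = 4·0.310/(π·0.597²) = 1.107 m/s
Re = VD/ν = 1.107·0.597/8.09×10^-7 = 8.17×10^5 → turbulent
ε/D = 0.15/597 = 2.51×10^-4
Haaland: f = 0.01528
h_f = f(L/D)V²/(2g) = 0.01528·(1840/0.597)·1.107²/(2·9.81) = 2.944 m
Δp = ρg·h_f = 995.8·9.81·2.944 = 28.76 kPa

Δp ≈ 28.8 kPa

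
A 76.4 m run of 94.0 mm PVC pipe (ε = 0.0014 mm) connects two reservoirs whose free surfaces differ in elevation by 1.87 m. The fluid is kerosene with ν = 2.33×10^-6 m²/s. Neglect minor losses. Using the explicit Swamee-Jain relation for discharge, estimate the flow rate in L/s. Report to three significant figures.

Swamee-Jain (Type II): Q = -0.965·√(gD⁵h_f/L)·ln[ε/(3.7D) + √(3.17ν²L/(gD³h_f))]
√(gD⁵h_f/L) = √(9.81·0.0940⁵·1.87/76.4) = 0.001327
ε/(3.7D) = 4.03×10^-6; √(3.17ν²L/(gD³h_f)) = 2.94×10^-4
Q = -0.965·0.001327·ln(2.978×10^-4) = 0.01040 m³/s
Check: V = 1.50 m/s, Re = 6.05×10^4, f = 0.01997, h_f = 1.86 m ≈ 1.87 m ✓

Q ≈ 10.4 L/s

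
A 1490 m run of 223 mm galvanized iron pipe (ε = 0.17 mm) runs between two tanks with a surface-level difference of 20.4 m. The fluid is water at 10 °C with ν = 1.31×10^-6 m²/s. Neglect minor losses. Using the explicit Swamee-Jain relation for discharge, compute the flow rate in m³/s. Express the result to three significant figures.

Swamee-Jain (Type II): Q = -0.965·√(gD⁵h_f/L)·ln[ε/(3.7D) + √(3.17ν²L/(gD³h_f))]
√(gD⁵h_f/L) = √(9.81·0.223⁵·20.4/1490) = 0.008606
ε/(3.7D) = 2.06×10^-4; √(3.17ν²L/(gD³h_f)) = 6.04×10^-5
Q = -0.965·0.008606·ln(2.665×10^-4) = 0.06835 m³/s
Check: V = 1.75 m/s, Re = 2.98×10^5, f = 0.01970, h_f = 20.5 m ≈ 20.4 m ✓

Q ≈ 0.0684 m³/s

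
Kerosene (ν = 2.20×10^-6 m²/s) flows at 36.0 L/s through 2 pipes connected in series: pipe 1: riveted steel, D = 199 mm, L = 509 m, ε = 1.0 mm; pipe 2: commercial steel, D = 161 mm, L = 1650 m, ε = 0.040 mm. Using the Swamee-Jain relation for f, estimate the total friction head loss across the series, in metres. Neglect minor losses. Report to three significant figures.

H ≈ 35.7 m

Pipe 1: V = 1.157 m/s, Re = 1.05×10^5, ε/D = 0.00503, f = 0.03156, h_1 = f(L/D)V²/2g = 5.511 m
Pipe 2: V = 1.768 m/s, Re = 1.29×10^5, ε/D = 2.48×10^-4, f = 0.01851, h_2 = f(L/D)V²/2g = 30.23 m
Series → Q common, losses add: H = Σh = 35.74 m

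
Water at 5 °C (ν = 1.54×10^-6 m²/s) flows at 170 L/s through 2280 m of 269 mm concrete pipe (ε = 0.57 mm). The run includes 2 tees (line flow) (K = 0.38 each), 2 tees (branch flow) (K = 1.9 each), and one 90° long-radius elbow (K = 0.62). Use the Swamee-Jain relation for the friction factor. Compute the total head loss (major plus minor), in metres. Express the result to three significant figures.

V = 4Q/(πD²) = 2.991 m/s; V²/2g = 0.4560 m
Re = 5.22×10^5, ε/D = 0.00212 → f = 0.02423 (Swamee-Jain)
Major: h_f = f(L/D)·V²/2g = 0.02423·8476·0.4560 = 93.66 m
Minor: ΣK = 5.18; h_m = ΣK·V²/2g = 2.362 m
Total H_L = 93.66 + 2.362 = 96.02 m

H_L ≈ 96.0 m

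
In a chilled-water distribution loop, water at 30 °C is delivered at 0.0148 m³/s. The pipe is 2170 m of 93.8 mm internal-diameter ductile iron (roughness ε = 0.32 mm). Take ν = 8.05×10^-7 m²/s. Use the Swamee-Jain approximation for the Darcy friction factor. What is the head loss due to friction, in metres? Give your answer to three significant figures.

V = 4Q/(πD²) = 4·0.0148/(π·0.0938²) = 2.142 m/s
Re = VD/ν = 2.142·0.0938/8.05×10^-7 = 2.50×10^5 → turbulent
ε/D = 0.32/93.8 = 0.00341
Swamee-Jain: f = 0.02779
h_f = f(L/D)V²/(2g) = 0.02779·(2170/0.0938)·2.142²/(2·9.81) = 150.3 m

h_f ≈ 150 m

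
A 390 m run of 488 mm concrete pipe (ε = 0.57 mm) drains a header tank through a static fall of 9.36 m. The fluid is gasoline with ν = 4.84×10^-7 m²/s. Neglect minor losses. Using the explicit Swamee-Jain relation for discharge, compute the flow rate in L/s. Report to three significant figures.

Swamee-Jain (Type II): Q = -0.965·√(gD⁵h_f/L)·ln[ε/(3.7D) + √(3.17ν²L/(gD³h_f))]
√(gD⁵h_f/L) = √(9.81·0.488⁵·9.36/390) = 0.08072
ε/(3.7D) = 3.16×10^-4; √(3.17ν²L/(gD³h_f)) = 5.21×10^-6
Q = -0.965·0.08072·ln(3.209×10^-4) = 0.6266 m³/s
Check: V = 3.35 m/s, Re = 3.38×10^6, f = 0.02052, h_f = 9.38 m ≈ 9.36 m ✓

Q ≈ 627 L/s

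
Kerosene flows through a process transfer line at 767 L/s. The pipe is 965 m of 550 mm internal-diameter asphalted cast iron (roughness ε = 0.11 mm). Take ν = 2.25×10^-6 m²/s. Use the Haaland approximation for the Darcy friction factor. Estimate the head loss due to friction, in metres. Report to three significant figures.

V = 4Q/(πD²) = 4·0.767/(π·0.550²) = 3.228 m/s
Re = VD/ν = 3.228·0.550/2.25×10^-6 = 7.89×10^5 → turbulent
ε/D = 0.11/550 = 2.00×10^-4
Haaland: f = 0.01480
h_f = f(L/D)V²/(2g) = 0.01480·(965/0.550)·3.228²/(2·9.81) = 13.79 m

h_f ≈ 13.8 m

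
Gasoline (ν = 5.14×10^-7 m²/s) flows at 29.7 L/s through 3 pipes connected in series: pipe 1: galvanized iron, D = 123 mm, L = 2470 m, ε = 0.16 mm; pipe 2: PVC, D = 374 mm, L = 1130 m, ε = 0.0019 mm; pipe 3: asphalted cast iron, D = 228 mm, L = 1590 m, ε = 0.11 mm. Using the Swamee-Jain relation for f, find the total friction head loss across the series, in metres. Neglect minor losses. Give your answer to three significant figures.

Pipe 1: V = 2.500 m/s, Re = 5.98×10^5, ε/D = 0.00130, f = 0.02148, h_1 = f(L/D)V²/2g = 137.4 m
Pipe 2: V = 0.2703 m/s, Re = 1.97×10^5, ε/D = 5.08×10^-6, f = 0.01563, h_2 = f(L/D)V²/2g = 0.1759 m
Pipe 3: V = 0.7274 m/s, Re = 3.23×10^5, ε/D = 4.82×10^-4, f = 0.01813, h_3 = f(L/D)V²/2g = 3.411 m
Series → Q common, losses add: H = Σh = 141.0 m

H ≈ 141 m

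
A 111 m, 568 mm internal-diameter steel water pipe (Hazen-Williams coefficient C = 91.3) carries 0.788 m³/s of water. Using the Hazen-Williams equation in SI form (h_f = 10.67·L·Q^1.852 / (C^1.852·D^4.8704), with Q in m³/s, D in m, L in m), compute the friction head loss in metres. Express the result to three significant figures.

h_f ≈ 2.80 m

h_f = 10.67·111·0.788^1.852 / (91.3^1.852·0.568^4.8704) = 2.802 m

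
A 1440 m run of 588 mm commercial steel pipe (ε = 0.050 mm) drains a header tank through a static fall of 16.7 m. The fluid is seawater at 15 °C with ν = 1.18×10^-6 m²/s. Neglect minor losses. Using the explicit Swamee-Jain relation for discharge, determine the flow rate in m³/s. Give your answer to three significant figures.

Q ≈ 0.881 m³/s

Swamee-Jain (Type II): Q = -0.965·√(gD⁵h_f/L)·ln[ε/(3.7D) + √(3.17ν²L/(gD³h_f))]
√(gD⁵h_f/L) = √(9.81·0.588⁵·16.7/1440) = 0.08942
ε/(3.7D) = 2.30×10^-5; √(3.17ν²L/(gD³h_f)) = 1.38×10^-5
Q = -0.965·0.08942·ln(3.680×10^-5) = 0.8811 m³/s
Check: V = 3.24 m/s, Re = 1.62×10^6, f = 0.01278, h_f = 16.8 m ≈ 16.7 m ✓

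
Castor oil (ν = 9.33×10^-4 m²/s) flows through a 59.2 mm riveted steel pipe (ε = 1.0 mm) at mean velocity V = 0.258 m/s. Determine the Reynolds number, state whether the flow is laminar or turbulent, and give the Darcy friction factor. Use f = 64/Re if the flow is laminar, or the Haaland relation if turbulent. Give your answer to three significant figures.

Re ≈ 16.4; laminar; f = 64/Re ≈ 3.91

Re = VD/ν = 0.2580·0.0592/9.33×10^-4 = 16.4
Re < 2300 → laminar → f = 64/Re = 3.909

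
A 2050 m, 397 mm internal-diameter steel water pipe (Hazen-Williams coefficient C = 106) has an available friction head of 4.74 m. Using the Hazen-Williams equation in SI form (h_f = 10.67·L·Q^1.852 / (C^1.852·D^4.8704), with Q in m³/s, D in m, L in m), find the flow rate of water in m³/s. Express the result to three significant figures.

Q ≈ 0.0981 m³/s

Rearranging: Q = [h_f·C^1.852·D^4.8704 / (10.67·L)]^(1/1.852)
Q = [4.74·106^1.852·0.397^4.8704 / (10.67·2050)]^0.540 = 0.09811 m³/s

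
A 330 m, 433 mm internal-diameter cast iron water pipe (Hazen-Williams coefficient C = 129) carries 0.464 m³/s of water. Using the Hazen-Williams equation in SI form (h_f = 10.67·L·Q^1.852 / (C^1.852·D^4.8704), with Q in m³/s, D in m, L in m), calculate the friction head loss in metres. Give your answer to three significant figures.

h_f = 10.67·330·0.464^1.852 / (129^1.852·0.433^4.8704) = 6.176 m

h_f ≈ 6.18 m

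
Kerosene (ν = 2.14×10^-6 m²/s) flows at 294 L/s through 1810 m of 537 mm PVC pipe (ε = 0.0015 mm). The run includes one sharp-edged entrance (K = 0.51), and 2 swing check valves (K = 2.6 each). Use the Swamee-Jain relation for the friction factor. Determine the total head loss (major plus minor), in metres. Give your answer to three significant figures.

V = 4Q/(πD²) = 1.298 m/s; V²/2g = 0.08589 m
Re = 3.26×10^5, ε/D = 2.79×10^-6 → f = 0.01419 (Swamee-Jain)
Major: h_f = f(L/D)·V²/2g = 0.01419·3371·0.08589 = 4.108 m
Minor: ΣK = 5.71; h_m = ΣK·V²/2g = 0.4904 m
Total H_L = 4.108 + 0.4904 = 4.598 m

H_L ≈ 4.60 m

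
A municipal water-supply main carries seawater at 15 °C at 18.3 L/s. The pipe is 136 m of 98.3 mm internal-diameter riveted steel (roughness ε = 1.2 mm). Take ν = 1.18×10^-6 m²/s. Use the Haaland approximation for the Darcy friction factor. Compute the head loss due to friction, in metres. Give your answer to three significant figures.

V = 4Q/(πD²) = 4·0.0183/(π·0.0983²) = 2.411 m/s
Re = VD/ν = 2.411·0.0983/1.18×10^-6 = 2.01×10^5 → turbulent
ε/D = 1.2/98.3 = 0.0122
Haaland: f = 0.04093
h_f = f(L/D)V²/(2g) = 0.04093·(136/0.0983)·2.411²/(2·9.81) = 16.78 m

h_f ≈ 16.8 m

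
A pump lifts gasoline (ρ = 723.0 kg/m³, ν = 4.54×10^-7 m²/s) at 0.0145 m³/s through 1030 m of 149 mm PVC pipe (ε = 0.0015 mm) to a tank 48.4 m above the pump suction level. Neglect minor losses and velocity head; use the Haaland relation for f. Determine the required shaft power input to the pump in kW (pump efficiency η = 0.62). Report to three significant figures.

P_shaft ≈ 8.62 kW

V = 4Q/(πD²) = 0.8316 m/s; Re = 2.73×10^5; ε/D = 1.01×10^-5; f = 0.01468
h_f = f(L/D)V²/2g = 3.576 m
Total head H = z + h_f = 48.4 + 3.576 = 51.98 m
P_hyd = ρgQH = 723.0·9.81·0.0145·51.98 = 5.345 kW
P_shaft = P_hyd/η = 5.345/0.62 = 8.622 kW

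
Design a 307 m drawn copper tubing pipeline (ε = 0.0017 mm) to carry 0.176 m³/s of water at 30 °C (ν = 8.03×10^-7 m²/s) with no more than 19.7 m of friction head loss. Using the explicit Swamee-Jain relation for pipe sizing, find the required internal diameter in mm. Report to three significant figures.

Swamee-Jain (Type III): D = 0.66·[ε^1.25·(LQ²/(gh_f))^4.75 + ν·Q^9.4·(L/(gh_f))^5.2]^0.04
LQ²/(gh_f) = 0.04921; L/(gh_f) = 1.589
Term 1 = ε^1.25·(…)^4.75 = 3.76×10^-14; Term 2 = ν·Q^9.4·(…)^5.2 = 7.21×10^-13
D = 0.66·(3.76×10^-14 + 7.21×10^-13)^0.04 = 0.2161 m = 216 mm
Check: V = 4.80 m/s, Re = 1.29×10^6, f = 0.01135, h_f = 18.9 m ≈ 19.7 m ✓

D ≈ 216 mm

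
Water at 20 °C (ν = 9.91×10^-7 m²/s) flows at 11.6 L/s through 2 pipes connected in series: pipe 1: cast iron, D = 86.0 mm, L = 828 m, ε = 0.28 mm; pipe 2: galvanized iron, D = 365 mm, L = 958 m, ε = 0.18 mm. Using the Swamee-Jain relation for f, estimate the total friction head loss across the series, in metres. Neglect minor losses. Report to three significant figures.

Pipe 1: V = 1.997 m/s, Re = 1.73×10^5, ε/D = 0.00326, f = 0.02770, h_1 = f(L/D)V²/2g = 54.21 m
Pipe 2: V = 0.1109 m/s, Re = 4.08×10^4, ε/D = 4.93×10^-4, f = 0.02341, h_2 = f(L/D)V²/2g = 0.03849 m
Series → Q common, losses add: H = Σh = 54.25 m

H ≈ 54.2 m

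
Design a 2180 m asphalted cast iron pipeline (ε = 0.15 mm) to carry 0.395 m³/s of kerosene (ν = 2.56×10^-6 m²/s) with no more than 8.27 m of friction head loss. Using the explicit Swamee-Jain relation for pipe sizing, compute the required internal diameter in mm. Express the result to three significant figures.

D ≈ 571 mm

Swamee-Jain (Type III): D = 0.66·[ε^1.25·(LQ²/(gh_f))^4.75 + ν·Q^9.4·(L/(gh_f))^5.2]^0.04
LQ²/(gh_f) = 4.193; L/(gh_f) = 26.87
Term 1 = ε^1.25·(…)^4.75 = 0.0150; Term 2 = ν·Q^9.4·(…)^5.2 = 0.0112
D = 0.66·(0.0150 + 0.0112)^0.04 = 0.5705 m = 571 mm
Check: V = 1.55 m/s, Re = 3.44×10^5, f = 0.01657, h_f = 7.71 m ≈ 8.27 m ✓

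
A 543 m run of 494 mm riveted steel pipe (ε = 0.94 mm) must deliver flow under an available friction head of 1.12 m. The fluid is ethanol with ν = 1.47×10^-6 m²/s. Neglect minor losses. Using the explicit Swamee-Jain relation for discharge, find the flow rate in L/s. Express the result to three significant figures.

Swamee-Jain (Type II): Q = -0.965·√(gD⁵h_f/L)·ln[ε/(3.7D) + √(3.17ν²L/(gD³h_f))]
√(gD⁵h_f/L) = √(9.81·0.494⁵·1.12/543) = 0.02440
ε/(3.7D) = 5.14×10^-4; √(3.17ν²L/(gD³h_f)) = 5.30×10^-5
Q = -0.965·0.02440·ln(5.673×10^-4) = 0.1760 m³/s
Check: V = 0.918 m/s, Re = 3.09×10^5, f = 0.02387, h_f = 1.13 m ≈ 1.12 m ✓

Q ≈ 176 L/s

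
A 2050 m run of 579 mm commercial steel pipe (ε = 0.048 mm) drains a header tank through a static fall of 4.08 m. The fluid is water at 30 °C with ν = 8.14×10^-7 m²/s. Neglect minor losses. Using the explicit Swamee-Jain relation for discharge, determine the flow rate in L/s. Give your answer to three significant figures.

Q ≈ 344 L/s

Swamee-Jain (Type II): Q = -0.965·√(gD⁵h_f/L)·ln[ε/(3.7D) + √(3.17ν²L/(gD³h_f))]
√(gD⁵h_f/L) = √(9.81·0.579⁵·4.08/2050) = 0.03564
ε/(3.7D) = 2.24×10^-5; √(3.17ν²L/(gD³h_f)) = 2.35×10^-5
Q = -0.965·0.03564·ln(4.595×10^-5) = 0.3435 m³/s
Check: V = 1.30 m/s, Re = 9.28×10^5, f = 0.01334, h_f = 4.10 m ≈ 4.08 m ✓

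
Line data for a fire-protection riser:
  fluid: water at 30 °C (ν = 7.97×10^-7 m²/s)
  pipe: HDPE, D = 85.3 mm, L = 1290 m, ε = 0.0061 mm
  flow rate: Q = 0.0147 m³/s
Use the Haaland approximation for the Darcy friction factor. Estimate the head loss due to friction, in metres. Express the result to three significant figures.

V = 4Q/(πD²) = 4·0.0147/(π·0.0853²) = 2.572 m/s
Re = VD/ν = 2.572·0.0853/7.97×10^-7 = 2.75×10^5 → turbulent
ε/D = 0.0061/85.3 = 7.15×10^-5
Haaland: f = 0.01518
h_f = f(L/D)V²/(2g) = 0.01518·(1290/0.0853)·2.572²/(2·9.81) = 77.40 m

h_f ≈ 77.4 m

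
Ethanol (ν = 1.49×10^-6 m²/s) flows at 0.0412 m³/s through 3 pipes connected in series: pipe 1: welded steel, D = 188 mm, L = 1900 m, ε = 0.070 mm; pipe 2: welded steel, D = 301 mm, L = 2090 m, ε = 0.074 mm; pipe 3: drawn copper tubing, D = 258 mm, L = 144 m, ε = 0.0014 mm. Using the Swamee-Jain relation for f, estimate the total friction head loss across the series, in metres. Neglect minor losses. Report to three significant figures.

H ≈ 23.3 m

Pipe 1: V = 1.484 m/s, Re = 1.87×10^5, ε/D = 3.72×10^-4, f = 0.01835, h_1 = f(L/D)V²/2g = 20.83 m
Pipe 2: V = 0.5790 m/s, Re = 1.17×10^5, ε/D = 2.46×10^-4, f = 0.01877, h_2 = f(L/D)V²/2g = 2.227 m
Pipe 3: V = 0.7881 m/s, Re = 1.36×10^5, ε/D = 5.43×10^-6, f = 0.01680, h_3 = f(L/D)V²/2g = 0.2968 m
Series → Q common, losses add: H = Σh = 23.35 m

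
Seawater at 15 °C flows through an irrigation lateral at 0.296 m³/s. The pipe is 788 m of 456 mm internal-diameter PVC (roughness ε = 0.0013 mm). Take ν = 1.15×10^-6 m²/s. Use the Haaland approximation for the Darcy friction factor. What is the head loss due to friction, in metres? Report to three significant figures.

h_f ≈ 3.56 m

V = 4Q/(πD²) = 4·0.296/(π·0.456²) = 1.812 m/s
Re = VD/ν = 1.812·0.456/1.15×10^-6 = 7.19×10^5 → turbulent
ε/D = 0.0013/456 = 2.85×10^-6
Haaland: f = 0.01229
h_f = f(L/D)V²/(2g) = 0.01229·(788/0.456)·1.812²/(2·9.81) = 3.557 m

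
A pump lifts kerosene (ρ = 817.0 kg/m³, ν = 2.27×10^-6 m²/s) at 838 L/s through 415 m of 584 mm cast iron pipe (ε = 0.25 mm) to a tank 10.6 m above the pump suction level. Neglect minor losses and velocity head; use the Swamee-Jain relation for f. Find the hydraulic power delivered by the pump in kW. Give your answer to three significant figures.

V = 4Q/(πD²) = 3.128 m/s; Re = 8.05×10^5; ε/D = 4.28×10^-4; f = 0.01693
h_f = f(L/D)V²/2g = 6.000 m
Total head H = z + h_f = 10.6 + 6.000 = 16.60 m
P_hyd = ρgQH = 817.0·9.81·0.838·16.60 = 111.5 kW

P_hyd ≈ 111 kW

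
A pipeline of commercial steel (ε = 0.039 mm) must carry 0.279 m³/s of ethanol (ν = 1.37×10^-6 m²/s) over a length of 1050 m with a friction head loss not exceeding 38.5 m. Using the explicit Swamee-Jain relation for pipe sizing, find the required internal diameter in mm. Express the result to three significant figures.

Swamee-Jain (Type III): D = 0.66·[ε^1.25·(LQ²/(gh_f))^4.75 + ν·Q^9.4·(L/(gh_f))^5.2]^0.04
LQ²/(gh_f) = 0.2164; L/(gh_f) = 2.780
Term 1 = ε^1.25·(…)^4.75 = 2.14×10^-9; Term 2 = ν·Q^9.4·(…)^5.2 = 1.72×10^-9
D = 0.66·(2.14×10^-9 + 1.72×10^-9)^0.04 = 0.3041 m = 304 mm
Check: V = 3.84 m/s, Re = 8.53×10^5, f = 0.01408, h_f = 36.6 m ≈ 38.5 m ✓

D ≈ 304 mm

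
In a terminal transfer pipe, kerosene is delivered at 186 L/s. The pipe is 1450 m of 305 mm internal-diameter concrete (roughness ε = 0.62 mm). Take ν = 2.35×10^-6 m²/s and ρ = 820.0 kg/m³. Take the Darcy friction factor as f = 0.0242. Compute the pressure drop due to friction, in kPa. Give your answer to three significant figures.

Δp ≈ 306 kPa

V = 4Q/(πD²) = 4·0.186/(π·0.305²) = 2.546 m/s
h_f = f(L/D)V²/(2g) = 0.02420·(1450/0.305)·2.546²/(2·9.81) = 38.00 m
Δp = ρg·h_f = 820.0·9.81·38.00 = 305.7 kPa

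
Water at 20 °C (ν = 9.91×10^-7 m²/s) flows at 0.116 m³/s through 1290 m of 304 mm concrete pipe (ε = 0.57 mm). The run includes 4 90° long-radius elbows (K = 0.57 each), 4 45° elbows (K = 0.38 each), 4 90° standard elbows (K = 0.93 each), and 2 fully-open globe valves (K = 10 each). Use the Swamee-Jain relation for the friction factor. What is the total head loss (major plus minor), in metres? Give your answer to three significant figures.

V = 4Q/(πD²) = 1.598 m/s; V²/2g = 0.1302 m
Re = 4.90×10^5, ε/D = 0.00187 → f = 0.02353 (Swamee-Jain)
Major: h_f = f(L/D)·V²/2g = 0.02353·4243·0.1302 = 13.00 m
Minor: ΣK = 27.5; h_m = ΣK·V²/2g = 3.583 m
Total H_L = 13.00 + 3.583 = 16.58 m

H_L ≈ 16.6 m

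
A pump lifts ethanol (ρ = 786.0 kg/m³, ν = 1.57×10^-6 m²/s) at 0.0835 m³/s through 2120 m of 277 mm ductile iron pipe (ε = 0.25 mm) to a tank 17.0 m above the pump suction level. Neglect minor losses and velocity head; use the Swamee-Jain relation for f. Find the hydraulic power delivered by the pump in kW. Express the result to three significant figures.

P_hyd ≈ 20.9 kW

V = 4Q/(πD²) = 1.386 m/s; Re = 2.44×10^5; ε/D = 9.03×10^-4; f = 0.02055
h_f = f(L/D)V²/2g = 15.39 m
Total head H = z + h_f = 17.0 + 15.39 = 32.39 m
P_hyd = ρgQH = 786.0·9.81·0.0835·32.39 = 20.85 kW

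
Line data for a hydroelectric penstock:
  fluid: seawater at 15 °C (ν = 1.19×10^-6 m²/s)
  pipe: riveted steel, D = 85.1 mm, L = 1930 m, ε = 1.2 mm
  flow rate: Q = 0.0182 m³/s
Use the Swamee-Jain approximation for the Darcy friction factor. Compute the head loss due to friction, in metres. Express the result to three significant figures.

h_f ≈ 510 m

V = 4Q/(πD²) = 4·0.0182/(π·0.0851²) = 3.200 m/s
Re = VD/ν = 3.200·0.0851/1.19×10^-6 = 2.29×10^5 → turbulent
ε/D = 1.2/85.1 = 0.0141
Swamee-Jain: f = 0.04307
h_f = f(L/D)V²/(2g) = 0.04307·(1930/0.0851)·3.200²/(2·9.81) = 509.7 m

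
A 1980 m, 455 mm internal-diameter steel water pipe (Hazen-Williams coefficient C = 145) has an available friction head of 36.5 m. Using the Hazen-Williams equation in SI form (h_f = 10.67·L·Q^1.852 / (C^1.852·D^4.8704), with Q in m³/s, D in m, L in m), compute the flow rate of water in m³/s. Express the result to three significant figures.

Q ≈ 0.589 m³/s

Rearranging: Q = [h_f·C^1.852·D^4.8704 / (10.67·L)]^(1/1.852)
Q = [36.5·145^1.852·0.455^4.8704 / (10.67·1980)]^0.540 = 0.5893 m³/s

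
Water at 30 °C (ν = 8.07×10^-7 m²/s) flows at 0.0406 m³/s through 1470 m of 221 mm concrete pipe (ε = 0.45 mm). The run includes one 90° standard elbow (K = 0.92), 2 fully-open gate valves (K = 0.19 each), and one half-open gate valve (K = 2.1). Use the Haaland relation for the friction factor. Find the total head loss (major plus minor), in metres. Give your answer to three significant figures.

H_L ≈ 9.36 m

V = 4Q/(πD²) = 1.058 m/s; V²/2g = 0.05710 m
Re = 2.90×10^5, ε/D = 0.00204 → f = 0.02412 (Haaland)
Major: h_f = f(L/D)·V²/2g = 0.02412·6652·0.05710 = 9.161 m
Minor: ΣK = 3.40; h_m = ΣK·V²/2g = 0.1941 m
Total H_L = 9.161 + 0.1941 = 9.355 m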